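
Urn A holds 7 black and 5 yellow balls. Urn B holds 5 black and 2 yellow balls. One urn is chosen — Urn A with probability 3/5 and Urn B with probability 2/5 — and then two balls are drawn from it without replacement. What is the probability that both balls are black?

881/2310

From Urn A: P(both black) = (7/12)(6/11) = 7/22.
From Urn B: P(both black) = (5/7)(4/6) = 10/21.
Total probability = (3/5)(7/22) + (2/5)(10/21) = 881/2310.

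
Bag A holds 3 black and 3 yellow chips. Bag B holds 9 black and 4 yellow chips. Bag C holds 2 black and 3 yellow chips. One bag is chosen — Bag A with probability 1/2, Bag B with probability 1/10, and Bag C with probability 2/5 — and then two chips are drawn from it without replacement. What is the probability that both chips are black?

121/650

From Bag A: P(both black) = (3/6)(2/5) = 1/5.
From Bag B: P(both black) = (9/13)(8/12) = 6/13.
From Bag C: P(both black) = (2/5)(1/4) = 1/10.
Total probability = (1/2)(1/5) + (1/10)(6/13) + (2/5)(1/10) = 121/650.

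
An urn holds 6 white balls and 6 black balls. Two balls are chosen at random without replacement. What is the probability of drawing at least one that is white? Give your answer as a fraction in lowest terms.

17/22

P(no white) = 6/12 × 5/11 = 30/132 = 5/22.
P(at least one) = 1 − 5/22 = 17/22.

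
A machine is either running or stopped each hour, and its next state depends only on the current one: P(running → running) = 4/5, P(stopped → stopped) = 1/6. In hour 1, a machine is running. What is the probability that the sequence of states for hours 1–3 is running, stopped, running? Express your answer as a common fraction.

1/6

Hour 1 is given. For each transition, use the conditional probability from the current state:
P(stopped | running) = 1/5; P(running | stopped) = 5/6.
P = 1/5 × 5/6 = 5/30 = 1/6.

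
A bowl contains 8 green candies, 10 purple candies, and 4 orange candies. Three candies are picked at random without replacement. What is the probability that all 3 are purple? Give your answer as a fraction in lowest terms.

P(every draw is purple) = 10/22 × 9/21 × 8/20 = 720/9240 = 6/77.

6/77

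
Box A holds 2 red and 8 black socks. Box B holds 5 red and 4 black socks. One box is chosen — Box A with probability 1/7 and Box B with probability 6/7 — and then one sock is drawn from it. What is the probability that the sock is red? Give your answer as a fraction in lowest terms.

From Box A: P(red) = 2/10.
From Box B: P(red) = 5/9.
Total probability = (1/7)(2/10) + (6/7)(5/9) = 53/105.

53/105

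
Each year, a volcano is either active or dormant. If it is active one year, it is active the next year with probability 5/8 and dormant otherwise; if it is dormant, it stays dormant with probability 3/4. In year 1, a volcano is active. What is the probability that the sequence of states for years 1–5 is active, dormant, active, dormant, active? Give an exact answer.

Year 1 is given. For each transition, use the conditional probability from the current state:
P(dormant | active) = 3/8; P(active | dormant) = 1/4; P(dormant | active) = 3/8; P(active | dormant) = 1/4.
P = 3/8 × 1/4 × 3/8 × 1/4 = 9/1024.

9/1024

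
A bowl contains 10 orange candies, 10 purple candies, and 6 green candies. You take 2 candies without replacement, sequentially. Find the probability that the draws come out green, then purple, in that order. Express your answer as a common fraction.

6/65

Chain rule:
P = 6/26 × 10/25 = 60/650 = 6/65.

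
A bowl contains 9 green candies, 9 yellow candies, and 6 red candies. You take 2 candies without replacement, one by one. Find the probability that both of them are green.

3/23

P(every draw is green) = 9/24 × 8/23 = 72/552 = 3/23.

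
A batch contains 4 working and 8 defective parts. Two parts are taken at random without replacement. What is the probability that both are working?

P = 4/12 × 3/11 = 12/132 = 1/11.

1/11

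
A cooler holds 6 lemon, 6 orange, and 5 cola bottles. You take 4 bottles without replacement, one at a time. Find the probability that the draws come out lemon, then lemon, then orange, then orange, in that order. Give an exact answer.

15/952

Each draw changes the counts, so multiply the conditional probabilities along the sequence:
P = 6/17 × 5/16 × 6/15 × 5/14 = 900/57120 = 15/952.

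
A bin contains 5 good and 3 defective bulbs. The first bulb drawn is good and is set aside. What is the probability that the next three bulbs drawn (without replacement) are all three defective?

1/35

After the first draw, 3 of the remaining 7 bulbs are defective.
P = 3/7 × 2/6 × 1/5 = 6/210 = 1/35.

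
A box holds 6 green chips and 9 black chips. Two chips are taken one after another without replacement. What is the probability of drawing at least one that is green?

23/35

P(no green) = 9/15 × 8/14 = 72/210 = 12/35.
P(at least one) = 1 − 12/35 = 23/35.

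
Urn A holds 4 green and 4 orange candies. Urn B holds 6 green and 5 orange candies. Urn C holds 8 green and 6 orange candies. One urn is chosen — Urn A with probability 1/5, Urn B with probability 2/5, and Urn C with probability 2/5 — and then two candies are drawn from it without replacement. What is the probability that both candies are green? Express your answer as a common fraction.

2753/10010

From Urn A: P(both green) = (4/8)(3/7) = 3/14.
From Urn B: P(both green) = (6/11)(5/10) = 3/11.
From Urn C: P(both green) = (8/14)(7/13) = 4/13.
Total probability = (1/5)(3/14) + (2/5)(3/11) + (2/5)(4/13) = 2753/10010.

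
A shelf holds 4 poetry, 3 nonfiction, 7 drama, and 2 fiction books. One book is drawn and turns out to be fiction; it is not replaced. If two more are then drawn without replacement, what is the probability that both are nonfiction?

1/35

With the first book removed, 3 nonfiction remain out of 15.
P = 3/15 × 2/14 = 6/210 = 1/35.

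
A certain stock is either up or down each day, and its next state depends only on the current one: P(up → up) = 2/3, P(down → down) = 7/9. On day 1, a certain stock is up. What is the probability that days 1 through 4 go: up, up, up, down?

Day 1 is given. For each transition, use the conditional probability from the current state:
P(up | up) = 2/3; P(up | up) = 2/3; P(down | up) = 1/3.
P = 2/3 × 2/3 × 1/3 = 4/27.

4/27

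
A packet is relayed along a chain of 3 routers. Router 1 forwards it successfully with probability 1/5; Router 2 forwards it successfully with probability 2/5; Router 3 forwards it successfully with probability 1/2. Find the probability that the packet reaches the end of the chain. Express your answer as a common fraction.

1/25

Multiplying along the chain,
P = 1/5 × 2/5 × 1/2 = 2/50 = 1/25.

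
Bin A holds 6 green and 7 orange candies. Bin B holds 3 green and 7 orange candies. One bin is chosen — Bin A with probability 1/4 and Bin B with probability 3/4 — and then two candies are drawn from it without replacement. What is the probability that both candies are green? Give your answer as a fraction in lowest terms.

51/520

From Bin A: P(both green) = (6/13)(5/12) = 5/26.
From Bin B: P(both green) = (3/10)(2/9) = 1/15.
Total probability = (1/4)(5/26) + (3/4)(1/15) = 51/520.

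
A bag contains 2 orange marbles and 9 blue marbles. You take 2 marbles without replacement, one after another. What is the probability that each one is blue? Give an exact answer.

36/55

P(all blue) = 9/11 × 8/10 = 72/110 = 36/55.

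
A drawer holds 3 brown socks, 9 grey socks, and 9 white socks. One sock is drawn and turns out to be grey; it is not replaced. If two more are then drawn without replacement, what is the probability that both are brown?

With the first sock removed, 3 brown remain out of 20.
P = 3/20 × 2/19 = 6/380 = 3/190.

3/190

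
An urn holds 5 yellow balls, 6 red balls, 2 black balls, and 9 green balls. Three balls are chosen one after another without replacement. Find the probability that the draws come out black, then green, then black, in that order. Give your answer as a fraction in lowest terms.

3/1540

Chain rule:
P = 2/22 × 9/21 × 1/20 = 18/9240 = 3/1540.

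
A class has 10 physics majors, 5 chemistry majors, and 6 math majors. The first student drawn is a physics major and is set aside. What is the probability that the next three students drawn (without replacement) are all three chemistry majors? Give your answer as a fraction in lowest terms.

After the first draw, 5 of the remaining 20 students are chemistry majors.
P = 5/20 × 4/19 × 3/18 = 60/6840 = 1/114.

1/114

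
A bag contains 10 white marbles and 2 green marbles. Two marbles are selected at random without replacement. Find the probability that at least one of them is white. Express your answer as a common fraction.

P(no white) = 2/12 × 1/11 = 2/132 = 1/66.
P(at least one) = 1 − 1/66 = 65/66.

65/66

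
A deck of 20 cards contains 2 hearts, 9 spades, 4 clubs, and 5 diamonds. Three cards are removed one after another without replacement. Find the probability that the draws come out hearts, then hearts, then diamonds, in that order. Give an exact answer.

1/684

Each draw changes the counts, so multiply the conditional probabilities along the sequence:
P = 2/20 × 1/19 × 5/18 = 10/6840 = 1/684.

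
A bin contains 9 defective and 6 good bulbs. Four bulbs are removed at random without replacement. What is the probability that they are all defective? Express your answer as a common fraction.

6/65

P(all defective) = 9/15 × 8/14 × 7/13 × 6/12 = 3024/32760 = 6/65.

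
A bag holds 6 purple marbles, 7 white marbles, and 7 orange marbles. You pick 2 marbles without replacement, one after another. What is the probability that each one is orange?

P = 7/20 × 6/19 = 42/380 = 21/190.

21/190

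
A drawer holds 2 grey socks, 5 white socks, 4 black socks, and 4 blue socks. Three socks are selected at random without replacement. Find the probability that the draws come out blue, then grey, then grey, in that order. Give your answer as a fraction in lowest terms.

4/1365

Each draw changes the counts, so multiply the conditional probabilities along the sequence:
P = 4/15 × 2/14 × 1/13 = 8/2730 = 4/1365.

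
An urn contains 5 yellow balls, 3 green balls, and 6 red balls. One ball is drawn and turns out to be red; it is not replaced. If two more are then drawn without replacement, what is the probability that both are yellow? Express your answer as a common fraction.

5/39

With the first ball removed, 5 yellow remain out of 13.
P = 5/13 × 4/12 = 20/156 = 5/39.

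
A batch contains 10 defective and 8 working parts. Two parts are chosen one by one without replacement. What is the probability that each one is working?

P(every draw is working) = 8/18 × 7/17 = 56/306 = 28/153.

28/153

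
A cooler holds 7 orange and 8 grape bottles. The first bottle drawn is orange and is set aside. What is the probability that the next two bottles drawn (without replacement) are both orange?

15/91

After the first draw, 6 of the remaining 14 bottles are orange.
P = 6/14 × 5/13 = 30/182 = 15/91.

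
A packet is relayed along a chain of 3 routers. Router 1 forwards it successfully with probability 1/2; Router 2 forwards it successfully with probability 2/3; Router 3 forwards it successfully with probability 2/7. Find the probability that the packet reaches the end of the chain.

2/21

The events are sequential, so multiply the conditional probabilities:
P = 1/2 × 2/3 × 2/7 = 4/42 = 2/21.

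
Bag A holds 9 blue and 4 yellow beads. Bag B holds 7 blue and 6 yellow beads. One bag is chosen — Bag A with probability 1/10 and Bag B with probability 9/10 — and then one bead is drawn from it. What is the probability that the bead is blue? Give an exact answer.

36/65

From Bag A: P(blue) = 9/13.
From Bag B: P(blue) = 7/13.
Total probability = (1/10)(9/13) + (9/10)(7/13) = 36/65.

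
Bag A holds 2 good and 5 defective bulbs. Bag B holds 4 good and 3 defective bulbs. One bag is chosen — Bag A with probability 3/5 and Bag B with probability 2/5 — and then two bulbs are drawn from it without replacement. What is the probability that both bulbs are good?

1/7

From Bag A: P(both good) = (2/7)(1/6) = 1/21.
From Bag B: P(both good) = (4/7)(3/6) = 2/7.
Total probability = (3/5)(1/21) + (2/5)(2/7) = 1/7.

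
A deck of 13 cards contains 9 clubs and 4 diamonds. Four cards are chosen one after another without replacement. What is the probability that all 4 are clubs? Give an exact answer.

126/715

P(all clubs) = 9/13 × 8/12 × 7/11 × 6/10 = 3024/17160 = 126/715.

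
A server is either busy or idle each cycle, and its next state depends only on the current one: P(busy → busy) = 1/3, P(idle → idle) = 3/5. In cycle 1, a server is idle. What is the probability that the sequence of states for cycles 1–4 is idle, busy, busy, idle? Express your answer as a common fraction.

Cycle 1 is given. For each transition, use the conditional probability from the current state:
P(busy | idle) = 2/5; P(busy | busy) = 1/3; P(idle | busy) = 2/3.
P = 2/5 × 1/3 × 2/3 = 4/45.

4/45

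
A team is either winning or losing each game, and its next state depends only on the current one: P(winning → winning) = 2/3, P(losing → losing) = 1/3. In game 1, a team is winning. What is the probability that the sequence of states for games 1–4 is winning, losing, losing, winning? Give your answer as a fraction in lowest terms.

Game 1 is given. For each transition, use the conditional probability from the current state:
P(losing | winning) = 1/3; P(losing | losing) = 1/3; P(winning | losing) = 2/3.
P = 1/3 × 1/3 × 2/3 = 2/27.

2/27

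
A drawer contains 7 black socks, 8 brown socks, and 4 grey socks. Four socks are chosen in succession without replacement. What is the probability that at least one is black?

P(no black) = 12/19 × 11/18 × 10/17 × 9/16 = 11880/93024 = 165/1292.
P(at least one) = 1 − 165/1292 = 1127/1292.

1127/1292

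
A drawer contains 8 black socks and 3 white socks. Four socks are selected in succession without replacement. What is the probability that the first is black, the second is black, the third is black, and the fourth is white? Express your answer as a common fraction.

Chain rule:
P = 8/11 × 7/10 × 6/9 × 3/8 = 1008/7920 = 7/55.

7/55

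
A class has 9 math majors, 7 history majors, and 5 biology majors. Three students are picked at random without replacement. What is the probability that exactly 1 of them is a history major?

One ordering (a history major drawn first) has probability 7/21 × 14/20 × 13/19 = 1274/7980 = 91/570.
There are C(3,1) = 3 such orderings, each equally likely, so P = 3 × 91/570 = 91/190.

91/190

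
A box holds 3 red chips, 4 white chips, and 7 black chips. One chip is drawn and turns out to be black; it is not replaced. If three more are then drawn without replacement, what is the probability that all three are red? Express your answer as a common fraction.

After the first draw, 3 of the remaining 13 chips are red.
P = 3/13 × 2/12 × 1/11 = 6/1716 = 1/286.

1/286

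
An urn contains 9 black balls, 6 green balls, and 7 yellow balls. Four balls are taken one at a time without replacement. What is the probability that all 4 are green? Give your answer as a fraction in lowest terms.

P = 6/22 × 5/21 × 4/20 × 3/19 = 360/175560 = 3/1463.

3/1463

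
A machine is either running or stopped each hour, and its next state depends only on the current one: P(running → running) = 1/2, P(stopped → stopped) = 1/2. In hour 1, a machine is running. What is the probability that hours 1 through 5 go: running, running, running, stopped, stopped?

1/16

Hour 1 is given. For each transition, use the conditional probability from the current state:
P(running | running) = 1/2; P(running | running) = 1/2; P(stopped | running) = 1/2; P(stopped | stopped) = 1/2.
P = 1/2 × 1/2 × 1/2 × 1/2 = 1/16.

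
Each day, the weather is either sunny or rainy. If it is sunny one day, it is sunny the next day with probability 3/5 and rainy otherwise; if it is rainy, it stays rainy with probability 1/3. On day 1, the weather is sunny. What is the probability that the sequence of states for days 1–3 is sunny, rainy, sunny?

Day 1 is given. For each transition, use the conditional probability from the current state:
P(rainy | sunny) = 2/5; P(sunny | rainy) = 2/3.
P = 2/5 × 2/3 = 4/15.

4/15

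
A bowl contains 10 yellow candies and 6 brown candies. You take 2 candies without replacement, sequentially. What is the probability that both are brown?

P(all brown) = 6/16 × 5/15 = 30/240 = 1/8.

1/8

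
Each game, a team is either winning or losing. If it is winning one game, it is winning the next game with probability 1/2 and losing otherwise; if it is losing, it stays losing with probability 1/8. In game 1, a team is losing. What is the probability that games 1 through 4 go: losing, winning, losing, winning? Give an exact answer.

Game 1 is given. For each transition, use the conditional probability from the current state:
P(winning | losing) = 7/8; P(losing | winning) = 1/2; P(winning | losing) = 7/8.
P = 7/8 × 1/2 × 7/8 = 49/128.

49/128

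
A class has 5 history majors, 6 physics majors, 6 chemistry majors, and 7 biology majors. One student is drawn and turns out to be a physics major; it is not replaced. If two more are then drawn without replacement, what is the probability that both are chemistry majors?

With the first student removed, 6 chemistry majors remain out of 23.
P = 6/23 × 5/22 = 30/506 = 15/253.

15/253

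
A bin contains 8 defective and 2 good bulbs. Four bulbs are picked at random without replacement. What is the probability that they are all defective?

1/3

P(every draw is defective) = 8/10 × 7/9 × 6/8 × 5/7 = 1680/5040 = 1/3.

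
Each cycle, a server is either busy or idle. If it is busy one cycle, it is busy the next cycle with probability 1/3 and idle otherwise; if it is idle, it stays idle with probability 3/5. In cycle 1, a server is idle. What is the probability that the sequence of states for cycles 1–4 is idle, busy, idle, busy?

8/75

Cycle 1 is given. For each transition, use the conditional probability from the current state:
P(busy | idle) = 2/5; P(idle | busy) = 2/3; P(busy | idle) = 2/5.
P = 2/5 × 2/3 × 2/5 = 8/75.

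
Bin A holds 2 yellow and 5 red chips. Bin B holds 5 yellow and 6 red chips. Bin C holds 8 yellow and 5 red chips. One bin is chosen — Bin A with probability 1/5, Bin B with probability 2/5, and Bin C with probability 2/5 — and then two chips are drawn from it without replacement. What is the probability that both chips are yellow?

From Bin A: P(both yellow) = (2/7)(1/6) = 1/21.
From Bin B: P(both yellow) = (5/11)(4/10) = 2/11.
From Bin C: P(both yellow) = (8/13)(7/12) = 14/39.
Total probability = (1/5)(1/21) + (2/5)(2/11) + (2/5)(14/39) = 3391/15015.

3391/15015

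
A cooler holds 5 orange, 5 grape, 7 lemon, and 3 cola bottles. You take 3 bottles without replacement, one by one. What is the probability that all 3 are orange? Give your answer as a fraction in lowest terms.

P(all orange) = 5/20 × 4/19 × 3/18 = 60/6840 = 1/114.

1/114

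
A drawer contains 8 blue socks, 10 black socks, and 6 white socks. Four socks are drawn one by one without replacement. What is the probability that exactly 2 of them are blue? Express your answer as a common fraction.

80/253

One ordering (blue drawn first) has probability 8/24 × 7/23 × 16/22 × 15/21 = 13440/255024 = 40/759.
There are C(4,2) = 6 such orderings, each equally likely, so P = 6 × 40/759 = 80/253.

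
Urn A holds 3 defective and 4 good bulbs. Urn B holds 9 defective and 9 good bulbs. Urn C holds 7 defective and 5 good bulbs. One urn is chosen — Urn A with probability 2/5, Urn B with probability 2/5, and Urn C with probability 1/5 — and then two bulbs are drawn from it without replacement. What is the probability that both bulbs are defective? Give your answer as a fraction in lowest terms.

2813/13090

From Urn A: P(both defective) = (3/7)(2/6) = 1/7.
From Urn B: P(both defective) = (9/18)(8/17) = 4/17.
From Urn C: P(both defective) = (7/12)(6/11) = 7/22.
Total probability = (2/5)(1/7) + (2/5)(4/17) + (1/5)(7/22) = 2813/13090.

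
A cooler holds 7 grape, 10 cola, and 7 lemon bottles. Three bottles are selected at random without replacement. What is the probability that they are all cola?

15/253

P(all cola) = 10/24 × 9/23 × 8/22 = 720/12144 = 15/253.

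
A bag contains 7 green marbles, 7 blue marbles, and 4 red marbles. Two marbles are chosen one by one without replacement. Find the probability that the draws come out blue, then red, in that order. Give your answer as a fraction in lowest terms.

Multiply the probability of each draw given the previous ones:
P = 7/18 × 4/17 = 28/306 = 14/153.

14/153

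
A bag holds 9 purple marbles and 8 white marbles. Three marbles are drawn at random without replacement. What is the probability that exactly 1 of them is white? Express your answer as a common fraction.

One ordering (white drawn first) has probability 8/17 × 9/16 × 8/15 = 576/4080 = 12/85.
There are C(3,1) = 3 such orderings, each equally likely, so P = 3 × 12/85 = 36/85.

36/85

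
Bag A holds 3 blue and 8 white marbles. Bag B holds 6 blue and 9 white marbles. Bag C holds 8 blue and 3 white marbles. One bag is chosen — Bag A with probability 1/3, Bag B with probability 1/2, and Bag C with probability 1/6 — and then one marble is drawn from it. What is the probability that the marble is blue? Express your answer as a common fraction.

From Bag A: P(blue) = 3/11.
From Bag B: P(blue) = 6/15.
From Bag C: P(blue) = 8/11.
Total probability = (1/3)(3/11) + (1/2)(6/15) + (1/6)(8/11) = 68/165.

68/165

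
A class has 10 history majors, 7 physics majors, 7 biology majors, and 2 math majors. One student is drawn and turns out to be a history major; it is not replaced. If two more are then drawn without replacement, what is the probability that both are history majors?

3/25

After the first draw, 9 of the remaining 25 students are history majors.
P = 9/25 × 8/24 = 72/600 = 3/25.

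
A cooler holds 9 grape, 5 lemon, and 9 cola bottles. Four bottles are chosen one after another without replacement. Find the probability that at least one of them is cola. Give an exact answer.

102/115

P(no cola) = 14/23 × 13/22 × 12/21 × 11/20 = 24024/212520 = 13/115.
P(at least one) = 1 − 13/115 = 102/115.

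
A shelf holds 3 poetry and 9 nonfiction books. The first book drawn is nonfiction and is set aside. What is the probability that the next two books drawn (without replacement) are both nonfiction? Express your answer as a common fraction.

After the first draw, 8 of the remaining 11 books are nonfiction.
P = 8/11 × 7/10 = 56/110 = 28/55.

28/55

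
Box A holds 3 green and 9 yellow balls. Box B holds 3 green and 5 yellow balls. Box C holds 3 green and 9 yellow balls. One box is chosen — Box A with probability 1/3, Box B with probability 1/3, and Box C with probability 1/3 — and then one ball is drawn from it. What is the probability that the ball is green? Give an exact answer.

7/24

From Box A: P(green) = 3/12.
From Box B: P(green) = 3/8.
From Box C: P(green) = 3/12.
Total probability = (1/3)(3/12) + (1/3)(3/8) + (1/3)(3/12) = 7/24.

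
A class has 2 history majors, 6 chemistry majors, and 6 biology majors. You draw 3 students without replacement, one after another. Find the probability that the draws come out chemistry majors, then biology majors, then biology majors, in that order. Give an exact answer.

15/182

Multiply the probability of each draw given the previous ones:
P = 6/14 × 6/13 × 5/12 = 180/2184 = 15/182.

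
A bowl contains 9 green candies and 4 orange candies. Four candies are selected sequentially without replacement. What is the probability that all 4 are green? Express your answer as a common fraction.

P = 9/13 × 8/12 × 7/11 × 6/10 = 3024/17160 = 126/715.

126/715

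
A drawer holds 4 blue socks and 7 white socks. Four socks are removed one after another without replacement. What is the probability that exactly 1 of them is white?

One ordering (white drawn first) has probability 7/11 × 4/10 × 3/9 × 2/8 = 168/7920 = 7/330.
There are C(4,1) = 4 such orderings, each equally likely, so P = 4 × 7/330 = 14/165.

14/165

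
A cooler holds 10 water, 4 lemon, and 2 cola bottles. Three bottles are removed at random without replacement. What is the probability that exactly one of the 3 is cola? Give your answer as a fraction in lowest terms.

13/40

One ordering (cola drawn first) has probability 2/16 × 14/15 × 13/14 = 364/3360 = 13/120.
There are C(3,1) = 3 such orderings, each equally likely, so P = 3 × 13/120 = 13/40.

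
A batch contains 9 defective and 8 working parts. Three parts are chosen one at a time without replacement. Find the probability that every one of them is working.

P(every draw is working) = 8/17 × 7/16 × 6/15 = 336/4080 = 7/85.

7/85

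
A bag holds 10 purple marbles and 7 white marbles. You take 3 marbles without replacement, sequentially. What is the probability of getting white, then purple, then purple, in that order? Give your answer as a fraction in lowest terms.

21/136

Chain rule:
P = 7/17 × 10/16 × 9/15 = 630/4080 = 21/136.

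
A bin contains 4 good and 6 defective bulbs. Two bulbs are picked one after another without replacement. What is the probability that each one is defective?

1/3

P(all defective) = 6/10 × 5/9 = 30/90 = 1/3.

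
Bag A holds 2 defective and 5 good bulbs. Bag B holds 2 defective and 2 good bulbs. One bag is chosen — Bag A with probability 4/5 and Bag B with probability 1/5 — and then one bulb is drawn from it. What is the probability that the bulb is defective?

From Bag A: P(defective) = 2/7.
From Bag B: P(defective) = 2/4.
Total probability = (4/5)(2/7) + (1/5)(2/4) = 23/70.

23/70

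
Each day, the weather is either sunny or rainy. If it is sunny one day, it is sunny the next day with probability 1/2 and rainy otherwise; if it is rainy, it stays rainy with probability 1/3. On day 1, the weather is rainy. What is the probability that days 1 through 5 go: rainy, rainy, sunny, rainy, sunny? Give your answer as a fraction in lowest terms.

2/27

Day 1 is given. For each transition, use the conditional probability from the current state:
P(rainy | rainy) = 1/3; P(sunny | rainy) = 2/3; P(rainy | sunny) = 1/2; P(sunny | rainy) = 2/3.
P = 1/3 × 2/3 × 1/2 × 2/3 = 4/54 = 2/27.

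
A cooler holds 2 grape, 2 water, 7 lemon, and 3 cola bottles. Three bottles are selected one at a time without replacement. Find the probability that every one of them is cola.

1/364

P = 3/14 × 2/13 × 1/12 = 6/2184 = 1/364.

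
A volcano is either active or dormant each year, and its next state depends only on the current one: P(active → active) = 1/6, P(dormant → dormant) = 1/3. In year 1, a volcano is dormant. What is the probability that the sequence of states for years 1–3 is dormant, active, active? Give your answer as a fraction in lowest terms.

1/9

Year 1 is given. For each transition, use the conditional probability from the current state:
P(active | dormant) = 2/3; P(active | active) = 1/6.
P = 2/3 × 1/6 = 2/18 = 1/9.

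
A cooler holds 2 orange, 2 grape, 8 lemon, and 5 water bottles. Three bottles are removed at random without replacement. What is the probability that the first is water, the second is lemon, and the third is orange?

1/51

Each draw changes the counts, so multiply the conditional probabilities along the sequence:
P = 5/17 × 8/16 × 2/15 = 80/4080 = 1/51.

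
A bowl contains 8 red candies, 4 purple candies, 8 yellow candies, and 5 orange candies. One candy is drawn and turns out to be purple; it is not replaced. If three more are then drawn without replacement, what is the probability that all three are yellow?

With the first candy removed, 8 yellow remain out of 24.
P = 8/24 × 7/23 × 6/22 = 336/12144 = 7/253.

7/253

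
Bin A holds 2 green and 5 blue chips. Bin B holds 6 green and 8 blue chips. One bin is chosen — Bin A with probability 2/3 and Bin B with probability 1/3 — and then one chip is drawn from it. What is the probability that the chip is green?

1/3

From Bin A: P(green) = 2/7.
From Bin B: P(green) = 6/14.
Total probability = (2/3)(2/7) + (1/3)(6/14) = 1/3.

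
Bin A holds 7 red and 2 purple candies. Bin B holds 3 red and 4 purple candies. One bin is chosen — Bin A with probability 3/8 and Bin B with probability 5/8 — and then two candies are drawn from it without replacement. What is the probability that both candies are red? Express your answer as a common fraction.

69/224

From Bin A: P(both red) = (7/9)(6/8) = 7/12.
From Bin B: P(both red) = (3/7)(2/6) = 1/7.
Total probability = (3/8)(7/12) + (5/8)(1/7) = 69/224.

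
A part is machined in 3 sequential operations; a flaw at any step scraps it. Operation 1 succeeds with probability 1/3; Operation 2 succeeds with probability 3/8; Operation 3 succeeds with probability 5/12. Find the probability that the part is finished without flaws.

5/96

Multiplying along the chain,
P = 1/3 × 3/8 × 5/12 = 15/288 = 5/96.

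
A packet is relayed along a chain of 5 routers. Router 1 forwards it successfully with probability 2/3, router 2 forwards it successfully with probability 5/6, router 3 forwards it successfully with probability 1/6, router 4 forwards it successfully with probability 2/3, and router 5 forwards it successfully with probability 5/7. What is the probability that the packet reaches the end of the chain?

25/567

Multiplying along the chain,
P = 2/3 × 5/6 × 1/6 × 2/3 × 5/7 = 100/2268 = 25/567.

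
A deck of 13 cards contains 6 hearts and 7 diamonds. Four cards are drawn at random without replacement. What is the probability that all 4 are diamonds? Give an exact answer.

P = 7/13 × 6/12 × 5/11 × 4/10 = 840/17160 = 7/143.

7/143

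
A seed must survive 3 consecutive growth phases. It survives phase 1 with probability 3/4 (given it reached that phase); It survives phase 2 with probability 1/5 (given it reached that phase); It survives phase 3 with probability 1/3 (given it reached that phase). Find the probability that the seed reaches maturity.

1/20

The events are sequential, so multiply the conditional probabilities:
P = 3/4 × 1/5 × 1/3 = 3/60 = 1/20.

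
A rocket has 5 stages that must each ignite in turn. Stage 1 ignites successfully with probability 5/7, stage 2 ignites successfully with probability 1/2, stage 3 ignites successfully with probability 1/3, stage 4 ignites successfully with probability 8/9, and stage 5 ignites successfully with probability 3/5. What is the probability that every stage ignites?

4/63

Each stage is reached only if all earlier stages succeed, so
P = 5/7 × 1/2 × 1/3 × 8/9 × 3/5 = 120/1890 = 4/63.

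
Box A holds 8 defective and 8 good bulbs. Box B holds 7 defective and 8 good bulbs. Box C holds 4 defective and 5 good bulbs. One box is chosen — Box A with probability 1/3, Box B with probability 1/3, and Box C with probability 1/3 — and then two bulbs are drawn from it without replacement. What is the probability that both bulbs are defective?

1/5

From Box A: P(both defective) = (8/16)(7/15) = 7/30.
From Box B: P(both defective) = (7/15)(6/14) = 1/5.
From Box C: P(both defective) = (4/9)(3/8) = 1/6.
Total probability = (1/3)(7/30) + (1/3)(1/5) + (1/3)(1/6) = 1/5.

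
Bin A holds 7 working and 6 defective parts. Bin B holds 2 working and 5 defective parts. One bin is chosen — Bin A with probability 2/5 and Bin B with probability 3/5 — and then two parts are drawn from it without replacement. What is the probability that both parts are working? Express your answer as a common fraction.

62/455

From Bin A: P(both working) = (7/13)(6/12) = 7/26.
From Bin B: P(both working) = (2/7)(1/6) = 1/21.
Total probability = (2/5)(7/26) + (3/5)(1/21) = 62/455.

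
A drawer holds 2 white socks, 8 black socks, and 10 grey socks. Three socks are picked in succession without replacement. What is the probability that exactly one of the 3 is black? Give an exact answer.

44/95

One ordering (black drawn first) has probability 8/20 × 12/19 × 11/18 = 1056/6840 = 44/285.
There are C(3,1) = 3 such orderings, each equally likely, so P = 3 × 44/285 = 44/95.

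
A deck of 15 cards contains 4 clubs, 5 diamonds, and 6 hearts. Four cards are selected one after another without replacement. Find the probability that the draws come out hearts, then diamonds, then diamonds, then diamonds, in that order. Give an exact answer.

Multiply the probability of each draw given the previous ones:
P = 6/15 × 5/14 × 4/13 × 3/12 = 360/32760 = 1/91.

1/91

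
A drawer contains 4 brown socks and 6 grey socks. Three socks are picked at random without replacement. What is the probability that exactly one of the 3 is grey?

One ordering (grey drawn first) has probability 6/10 × 4/9 × 3/8 = 72/720 = 1/10.
There are C(3,1) = 3 such orderings, each equally likely, so P = 3 × 1/10 = 3/10.

3/10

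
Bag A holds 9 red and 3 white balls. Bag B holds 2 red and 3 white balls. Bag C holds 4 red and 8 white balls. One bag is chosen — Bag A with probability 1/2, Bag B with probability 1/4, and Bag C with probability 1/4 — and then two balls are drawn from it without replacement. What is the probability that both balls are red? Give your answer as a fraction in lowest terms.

141/440

From Bag A: P(both red) = (9/12)(8/11) = 6/11.
From Bag B: P(both red) = (2/5)(1/4) = 1/10.
From Bag C: P(both red) = (4/12)(3/11) = 1/11.
Total probability = (1/2)(6/11) + (1/4)(1/10) + (1/4)(1/11) = 141/440.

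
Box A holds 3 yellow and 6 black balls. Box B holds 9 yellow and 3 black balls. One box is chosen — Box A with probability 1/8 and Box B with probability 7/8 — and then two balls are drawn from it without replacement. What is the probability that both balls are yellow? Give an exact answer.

From Box A: P(both yellow) = (3/9)(2/8) = 1/12.
From Box B: P(both yellow) = (9/12)(8/11) = 6/11.
Total probability = (1/8)(1/12) + (7/8)(6/11) = 515/1056.

515/1056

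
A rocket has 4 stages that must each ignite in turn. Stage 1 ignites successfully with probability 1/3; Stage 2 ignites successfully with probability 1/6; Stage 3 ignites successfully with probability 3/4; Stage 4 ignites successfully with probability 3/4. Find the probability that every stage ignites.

The events are sequential, so multiply the conditional probabilities:
P = 1/3 × 1/6 × 3/4 × 3/4 = 9/288 = 1/32.

1/32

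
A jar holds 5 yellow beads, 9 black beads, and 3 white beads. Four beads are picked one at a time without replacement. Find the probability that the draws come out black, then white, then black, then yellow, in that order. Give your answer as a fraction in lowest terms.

Each draw changes the counts, so multiply the conditional probabilities along the sequence:
P = 9/17 × 3/16 × 8/15 × 5/14 = 1080/57120 = 9/476.

9/476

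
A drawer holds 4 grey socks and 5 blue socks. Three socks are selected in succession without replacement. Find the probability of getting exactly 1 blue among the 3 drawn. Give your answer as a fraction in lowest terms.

5/14

One ordering (blue drawn first) has probability 5/9 × 4/8 × 3/7 = 60/504 = 5/42.
There are C(3,1) = 3 such orderings, each equally likely, so P = 3 × 5/42 = 5/14.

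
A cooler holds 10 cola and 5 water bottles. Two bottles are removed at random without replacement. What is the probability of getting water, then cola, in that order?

Chain rule:
P = 5/15 × 10/14 = 50/210 = 5/21.

5/21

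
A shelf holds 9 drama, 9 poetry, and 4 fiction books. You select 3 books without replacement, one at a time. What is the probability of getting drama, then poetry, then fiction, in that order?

27/770

Multiply the probability of each draw given the previous ones:
P = 9/22 × 9/21 × 4/20 = 324/9240 = 27/770.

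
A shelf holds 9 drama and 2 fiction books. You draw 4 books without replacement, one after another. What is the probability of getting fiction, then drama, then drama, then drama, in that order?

Chain rule:
P = 2/11 × 9/10 × 8/9 × 7/8 = 1008/7920 = 7/55.

7/55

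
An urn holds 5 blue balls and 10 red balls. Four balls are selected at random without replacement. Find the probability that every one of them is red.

P(all red) = 10/15 × 9/14 × 8/13 × 7/12 = 5040/32760 = 2/13.

2/13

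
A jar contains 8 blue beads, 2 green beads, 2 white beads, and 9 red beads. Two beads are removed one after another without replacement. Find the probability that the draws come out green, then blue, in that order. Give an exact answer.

4/105

Each draw changes the counts, so multiply the conditional probabilities along the sequence:
P = 2/21 × 8/20 = 16/420 = 4/105.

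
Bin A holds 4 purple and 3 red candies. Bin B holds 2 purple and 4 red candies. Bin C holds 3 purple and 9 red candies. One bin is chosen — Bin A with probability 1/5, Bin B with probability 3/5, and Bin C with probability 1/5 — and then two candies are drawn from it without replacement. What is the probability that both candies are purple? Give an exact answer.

From Bin A: P(both purple) = (4/7)(3/6) = 2/7.
From Bin B: P(both purple) = (2/6)(1/5) = 1/15.
From Bin C: P(both purple) = (3/12)(2/11) = 1/22.
Total probability = (1/5)(2/7) + (3/5)(1/15) + (1/5)(1/22) = 409/3850.

409/3850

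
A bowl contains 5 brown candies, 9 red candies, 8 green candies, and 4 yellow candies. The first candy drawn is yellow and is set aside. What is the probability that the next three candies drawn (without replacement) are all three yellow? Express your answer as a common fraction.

1/2300

After the first draw, 3 of the remaining 25 candies are yellow.
P = 3/25 × 2/24 × 1/23 = 6/13800 = 1/2300.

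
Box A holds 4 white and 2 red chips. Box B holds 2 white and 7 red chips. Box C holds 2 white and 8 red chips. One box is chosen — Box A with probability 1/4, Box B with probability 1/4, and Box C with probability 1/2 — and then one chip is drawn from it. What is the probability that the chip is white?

29/90

From Box A: P(white) = 4/6.
From Box B: P(white) = 2/9.
From Box C: P(white) = 2/10.
Total probability = (1/4)(4/6) + (1/4)(2/9) + (1/2)(2/10) = 29/90.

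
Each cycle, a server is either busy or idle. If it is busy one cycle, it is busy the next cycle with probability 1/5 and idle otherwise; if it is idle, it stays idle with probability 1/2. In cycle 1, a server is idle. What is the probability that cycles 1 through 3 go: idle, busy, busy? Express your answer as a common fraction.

1/10

Cycle 1 is given. For each transition, use the conditional probability from the current state:
P(busy | idle) = 1/2; P(busy | busy) = 1/5.
P = 1/2 × 1/5 = 1/10.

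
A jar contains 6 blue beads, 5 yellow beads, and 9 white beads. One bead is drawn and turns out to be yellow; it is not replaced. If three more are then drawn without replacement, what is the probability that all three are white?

28/323

With the first bead removed, 9 white remain out of 19.
P = 9/19 × 8/18 × 7/17 = 504/5814 = 28/323.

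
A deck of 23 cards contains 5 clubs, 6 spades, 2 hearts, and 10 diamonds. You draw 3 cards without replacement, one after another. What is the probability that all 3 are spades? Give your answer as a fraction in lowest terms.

P(every draw is a spade) = 6/23 × 5/22 × 4/21 = 120/10626 = 20/1771.

20/1771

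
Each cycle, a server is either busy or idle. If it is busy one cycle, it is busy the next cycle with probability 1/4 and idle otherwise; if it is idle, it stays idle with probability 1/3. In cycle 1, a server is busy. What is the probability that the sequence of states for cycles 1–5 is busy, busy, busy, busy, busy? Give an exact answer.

1/256

Cycle 1 is given. For each transition, use the conditional probability from the current state:
P(busy | busy) = 1/4; P(busy | busy) = 1/4; P(busy | busy) = 1/4; P(busy | busy) = 1/4.
P = 1/4 × 1/4 × 1/4 × 1/4 = 1/256.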